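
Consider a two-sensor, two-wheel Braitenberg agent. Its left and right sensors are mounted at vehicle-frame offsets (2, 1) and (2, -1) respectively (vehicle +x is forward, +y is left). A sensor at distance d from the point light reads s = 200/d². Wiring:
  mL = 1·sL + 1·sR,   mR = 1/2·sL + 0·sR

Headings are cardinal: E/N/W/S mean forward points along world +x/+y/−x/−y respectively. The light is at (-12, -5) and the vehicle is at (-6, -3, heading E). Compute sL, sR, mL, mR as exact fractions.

left sensor world pos  = (-4, -2); dL² = 73
right sensor world pos = (-4, -4); dR² = 65
sL = 200/73 = 200/73
sR = 200/65 = 40/13
mL = 1·sL + 1·sR = 5520/949
mR = 1/2·sL + 0·sR = 100/73

200/73 40/13 5520/949 100/73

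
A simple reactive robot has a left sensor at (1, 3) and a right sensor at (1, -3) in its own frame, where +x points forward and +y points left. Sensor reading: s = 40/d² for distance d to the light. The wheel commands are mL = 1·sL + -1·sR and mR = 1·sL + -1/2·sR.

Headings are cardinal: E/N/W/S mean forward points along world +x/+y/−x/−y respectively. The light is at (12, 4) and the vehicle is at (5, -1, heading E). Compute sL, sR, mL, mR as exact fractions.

1 2/5 3/5 4/5

left sensor world pos  = (6, 2); dL² = 40
right sensor world pos = (6, -4); dR² = 100
sL = 40/40 = 1
sR = 40/100 = 2/5
mL = 1·sL + -1·sR = 3/5
mR = 1·sL + -1/2·sR = 4/5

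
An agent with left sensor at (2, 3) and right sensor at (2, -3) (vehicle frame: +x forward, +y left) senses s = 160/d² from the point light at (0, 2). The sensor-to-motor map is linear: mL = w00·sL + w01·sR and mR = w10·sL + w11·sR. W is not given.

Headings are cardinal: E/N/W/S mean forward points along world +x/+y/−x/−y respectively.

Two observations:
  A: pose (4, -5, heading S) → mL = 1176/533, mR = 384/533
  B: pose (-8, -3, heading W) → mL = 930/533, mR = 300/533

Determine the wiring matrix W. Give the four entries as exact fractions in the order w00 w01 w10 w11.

1 1/2 -1 1

obs A: pose=(4,-5,S) → sL=16/13, sR=80/41, mL=1176/533, mR=384/533
obs B: pose=(-8,-3,W) → sL=40/41, sR=20/13, mL=930/533, mR=300/533
sensor matrix S = [[16/13, 80/41], [40/41, 20/13]]; det S = -2880/284089
solve [mL_A; mL_B] = S·[w00; w01] and [mR_A; mR_B] = S·[w10; w11]:
  w00 = 1, w01 = 1/2, w10 = -1, w11 = 1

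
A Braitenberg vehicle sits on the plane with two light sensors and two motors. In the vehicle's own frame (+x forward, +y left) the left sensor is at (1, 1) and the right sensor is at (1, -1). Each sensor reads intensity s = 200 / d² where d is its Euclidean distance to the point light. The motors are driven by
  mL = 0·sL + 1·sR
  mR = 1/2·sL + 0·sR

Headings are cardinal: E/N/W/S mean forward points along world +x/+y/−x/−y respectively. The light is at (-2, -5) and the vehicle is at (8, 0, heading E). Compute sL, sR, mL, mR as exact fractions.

left sensor world pos  = (9, 1); dL² = 157
right sensor world pos = (9, -1); dR² = 137
sL = 200/157 = 200/157
sR = 200/137 = 200/137
mL = 0·sL + 1·sR = 200/137
mR = 1/2·sL + 0·sR = 100/157

200/157 200/137 200/137 100/157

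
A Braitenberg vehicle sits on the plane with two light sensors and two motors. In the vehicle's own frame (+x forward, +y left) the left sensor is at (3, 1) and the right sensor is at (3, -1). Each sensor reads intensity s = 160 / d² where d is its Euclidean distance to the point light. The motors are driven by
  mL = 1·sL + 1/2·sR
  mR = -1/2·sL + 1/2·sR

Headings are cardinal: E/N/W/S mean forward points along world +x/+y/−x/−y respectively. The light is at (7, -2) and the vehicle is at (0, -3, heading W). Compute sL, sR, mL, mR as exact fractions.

20/13 8/5 152/65 2/65

left sensor world pos  = (-3, -4); dL² = 104
right sensor world pos = (-3, -2); dR² = 100
sL = 160/104 = 20/13
sR = 160/100 = 8/5
mL = 1·sL + 1/2·sR = 152/65
mR = -1/2·sL + 1/2·sR = 2/65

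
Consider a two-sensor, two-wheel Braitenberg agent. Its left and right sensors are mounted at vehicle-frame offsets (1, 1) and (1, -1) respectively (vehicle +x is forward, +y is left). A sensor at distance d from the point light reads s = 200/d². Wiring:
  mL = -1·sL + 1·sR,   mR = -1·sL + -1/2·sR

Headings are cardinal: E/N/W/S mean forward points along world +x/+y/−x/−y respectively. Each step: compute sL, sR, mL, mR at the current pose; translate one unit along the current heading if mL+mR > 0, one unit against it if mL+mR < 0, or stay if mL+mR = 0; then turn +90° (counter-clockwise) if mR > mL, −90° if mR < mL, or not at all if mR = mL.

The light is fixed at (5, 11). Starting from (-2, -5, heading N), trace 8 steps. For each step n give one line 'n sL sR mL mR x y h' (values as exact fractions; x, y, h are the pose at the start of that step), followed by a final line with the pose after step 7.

n=0: pose=(-2,-5,N); sL=200/289, sR=200/261; mL=5600/75429, mR=-81100/75429; mL+mR=-75500/75429 → advance -1; mR−mL=-100/87 → turn -1·90°
n=1: pose=(-2,-6,E); sL=50/73, sR=5/9; mL=-85/657, mR=-1265/1314; mL+mR=-1435/1314 → advance -1; mR−mL=-5/6 → turn -1·90°
n=2: pose=(-3,-6,S); sL=200/373, sR=40/81; mL=-1280/30213, mR=-23660/30213; mL+mR=-24940/30213 → advance -1; mR−mL=-20/27 → turn -1·90°
n=3: pose=(-3,-5,W); sL=20/37, sR=100/153; mL=640/5661, mR=-4910/5661; mL+mR=-4270/5661 → advance -1; mR−mL=-50/51 → turn -1·90°
n=4: pose=(-2,-5,N); sL=200/289, sR=200/261; mL=5600/75429, mR=-81100/75429; mL+mR=-75500/75429 → advance -1; mR−mL=-100/87 → turn -1·90°
n=5: pose=(-2,-6,E); sL=50/73, sR=5/9; mL=-85/657, mR=-1265/1314; mL+mR=-1435/1314 → advance -1; mR−mL=-5/6 → turn -1·90°
n=6: pose=(-3,-6,S); sL=200/373, sR=40/81; mL=-1280/30213, mR=-23660/30213; mL+mR=-24940/30213 → advance -1; mR−mL=-20/27 → turn -1·90°
n=7: pose=(-3,-5,W); sL=20/37, sR=100/153; mL=640/5661, mR=-4910/5661; mL+mR=-4270/5661 → advance -1; mR−mL=-50/51 → turn -1·90°

0 200/289 200/261 5600/75429 -81100/75429 -2 -5 N
1 50/73 5/9 -85/657 -1265/1314 -2 -6 E
2 200/373 40/81 -1280/30213 -23660/30213 -3 -6 S
3 20/37 100/153 640/5661 -4910/5661 -3 -5 W
4 200/289 200/261 5600/75429 -81100/75429 -2 -5 N
5 50/73 5/9 -85/657 -1265/1314 -2 -6 E
6 200/373 40/81 -1280/30213 -23660/30213 -3 -6 S
7 20/37 100/153 640/5661 -4910/5661 -3 -5 W
final -2 -5 N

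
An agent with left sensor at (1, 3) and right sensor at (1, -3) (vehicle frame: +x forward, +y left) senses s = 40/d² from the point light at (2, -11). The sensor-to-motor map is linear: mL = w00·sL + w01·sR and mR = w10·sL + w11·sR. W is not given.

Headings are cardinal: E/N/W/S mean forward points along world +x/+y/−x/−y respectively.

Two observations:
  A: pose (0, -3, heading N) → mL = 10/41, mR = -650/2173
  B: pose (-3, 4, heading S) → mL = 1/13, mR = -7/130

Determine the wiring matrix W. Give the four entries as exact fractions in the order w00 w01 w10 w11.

0 1/2 1/2 -1

obs A: pose=(0,-3,N) → sL=20/53, sR=20/41, mL=10/41, mR=-650/2173
obs B: pose=(-3,4,S) → sL=1/5, sR=2/13, mL=1/13, mR=-7/130
sensor matrix S = [[20/53, 20/41], [1/5, 2/13]]; det S = -1116/28249
solve [mL_A; mL_B] = S·[w00; w01] and [mR_A; mR_B] = S·[w10; w11]:
  w00 = 0, w01 = 1/2, w10 = 1/2, w11 = -1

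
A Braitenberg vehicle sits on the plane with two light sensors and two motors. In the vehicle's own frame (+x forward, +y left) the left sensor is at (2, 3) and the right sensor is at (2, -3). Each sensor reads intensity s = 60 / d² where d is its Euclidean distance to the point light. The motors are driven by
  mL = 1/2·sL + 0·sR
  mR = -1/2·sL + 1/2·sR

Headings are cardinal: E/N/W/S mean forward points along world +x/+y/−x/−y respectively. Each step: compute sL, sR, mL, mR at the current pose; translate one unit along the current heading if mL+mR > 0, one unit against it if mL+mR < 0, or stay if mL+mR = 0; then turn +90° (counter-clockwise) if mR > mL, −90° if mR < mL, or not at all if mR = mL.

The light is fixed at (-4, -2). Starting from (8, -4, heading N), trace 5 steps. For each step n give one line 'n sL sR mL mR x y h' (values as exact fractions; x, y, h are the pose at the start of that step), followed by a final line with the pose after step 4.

0 20/27 4/15 10/27 -32/135 8 -4 N
1 3/10 15/53 3/20 -9/1060 8 -3 E
2 12/53 60/109 6/53 936/5777 9 -3 S
3 30/113 6/25 15/113 -36/2825 9 -4 E
4 12/61 60/137 6/61 1008/8357 10 -4 S
final 10 -5 E

n=0: pose=(8,-4,N); sL=20/27, sR=4/15; mL=10/27, mR=-32/135; mL+mR=2/15 → advance +1; mR−mL=-82/135 → turn -1·90°
n=1: pose=(8,-3,E); sL=3/10, sR=15/53; mL=3/20, mR=-9/1060; mL+mR=15/106 → advance +1; mR−mL=-42/265 → turn -1·90°
n=2: pose=(9,-3,S); sL=12/53, sR=60/109; mL=6/53, mR=936/5777; mL+mR=30/109 → advance +1; mR−mL=282/5777 → turn +1·90°
n=3: pose=(9,-4,E); sL=30/113, sR=6/25; mL=15/113, mR=-36/2825; mL+mR=3/25 → advance +1; mR−mL=-411/2825 → turn -1·90°
n=4: pose=(10,-4,S); sL=12/61, sR=60/137; mL=6/61, mR=1008/8357; mL+mR=30/137 → advance +1; mR−mL=186/8357 → turn +1·90°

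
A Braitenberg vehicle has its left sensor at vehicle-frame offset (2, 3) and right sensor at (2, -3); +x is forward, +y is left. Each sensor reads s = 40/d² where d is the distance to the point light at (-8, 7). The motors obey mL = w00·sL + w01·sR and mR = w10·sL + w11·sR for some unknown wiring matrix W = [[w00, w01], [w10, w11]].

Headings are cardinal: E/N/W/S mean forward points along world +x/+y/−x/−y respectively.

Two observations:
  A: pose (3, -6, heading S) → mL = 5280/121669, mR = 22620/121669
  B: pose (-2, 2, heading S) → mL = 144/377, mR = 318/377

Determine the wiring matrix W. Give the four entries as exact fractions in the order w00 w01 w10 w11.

-1 1 1/2 1

obs A: pose=(3,-6,S) → sL=40/421, sR=40/289, mL=5280/121669, mR=22620/121669
obs B: pose=(-2,2,S) → sL=4/13, sR=20/29, mL=144/377, mR=318/377
sensor matrix S = [[40/421, 40/289], [4/13, 20/29]]; det S = 1052160/45869213
solve [mL_A; mL_B] = S·[w00; w01] and [mR_A; mR_B] = S·[w10; w11]:
  w00 = -1, w01 = 1, w10 = 1/2, w11 = 1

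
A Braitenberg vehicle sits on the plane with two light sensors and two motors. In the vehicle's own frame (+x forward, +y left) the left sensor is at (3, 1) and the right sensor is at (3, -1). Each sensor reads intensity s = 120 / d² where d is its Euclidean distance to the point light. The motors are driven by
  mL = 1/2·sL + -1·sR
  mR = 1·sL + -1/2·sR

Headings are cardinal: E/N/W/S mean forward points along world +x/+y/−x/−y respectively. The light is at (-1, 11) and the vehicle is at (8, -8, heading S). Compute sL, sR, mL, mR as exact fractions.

15/73 30/137 -2325/20002 960/10001

left sensor world pos  = (9, -11); dL² = 584
right sensor world pos = (7, -11); dR² = 548
sL = 120/584 = 15/73
sR = 120/548 = 30/137
mL = 1/2·sL + -1·sR = -2325/20002
mR = 1·sL + -1/2·sR = 960/10001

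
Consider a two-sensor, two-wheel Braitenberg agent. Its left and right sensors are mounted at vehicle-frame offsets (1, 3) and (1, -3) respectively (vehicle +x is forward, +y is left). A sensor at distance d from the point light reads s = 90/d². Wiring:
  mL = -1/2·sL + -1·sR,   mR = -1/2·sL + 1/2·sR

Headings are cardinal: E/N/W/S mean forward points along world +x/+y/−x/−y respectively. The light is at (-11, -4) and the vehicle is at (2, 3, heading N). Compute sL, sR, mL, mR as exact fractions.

left sensor world pos  = (-1, 4); dL² = 164
right sensor world pos = (5, 4); dR² = 320
sL = 90/164 = 45/82
sR = 90/320 = 9/32
mL = -1/2·sL + -1·sR = -729/1312
mR = -1/2·sL + 1/2·sR = -351/2624

45/82 9/32 -729/1312 -351/2624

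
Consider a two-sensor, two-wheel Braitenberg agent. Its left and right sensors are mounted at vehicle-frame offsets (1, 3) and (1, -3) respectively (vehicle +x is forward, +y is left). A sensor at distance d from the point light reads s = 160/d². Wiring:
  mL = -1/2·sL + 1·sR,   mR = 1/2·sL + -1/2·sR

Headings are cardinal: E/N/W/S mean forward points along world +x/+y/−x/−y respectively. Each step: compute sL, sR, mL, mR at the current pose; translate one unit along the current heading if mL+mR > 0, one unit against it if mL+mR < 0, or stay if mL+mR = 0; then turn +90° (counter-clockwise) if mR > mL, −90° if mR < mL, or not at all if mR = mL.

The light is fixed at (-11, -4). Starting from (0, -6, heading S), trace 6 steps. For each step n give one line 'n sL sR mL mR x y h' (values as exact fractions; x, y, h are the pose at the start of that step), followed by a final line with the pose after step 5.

0 32/41 160/73 5392/2993 -2112/2993 0 -6 S
1 20/17 8/5 86/85 -18/85 0 -7 W
2 160/53 160/173 -5360/9169 9600/9169 -1 -7 N
3 80/53 80/41 2600/2173 -480/2173 -1 -6 W
4 160/37 32/29 -1136/1073 1728/1073 -2 -6 N
5 2 40/17 23/17 -3/17 -2 -5 W
final -3 -5 N

n=0: pose=(0,-6,S); sL=32/41, sR=160/73; mL=5392/2993, mR=-2112/2993; mL+mR=80/73 → advance +1; mR−mL=-7504/2993 → turn -1·90°
n=1: pose=(0,-7,W); sL=20/17, sR=8/5; mL=86/85, mR=-18/85; mL+mR=4/5 → advance +1; mR−mL=-104/85 → turn -1·90°
n=2: pose=(-1,-7,N); sL=160/53, sR=160/173; mL=-5360/9169, mR=9600/9169; mL+mR=80/173 → advance +1; mR−mL=14960/9169 → turn +1·90°
n=3: pose=(-1,-6,W); sL=80/53, sR=80/41; mL=2600/2173, mR=-480/2173; mL+mR=40/41 → advance +1; mR−mL=-3080/2173 → turn -1·90°
n=4: pose=(-2,-6,N); sL=160/37, sR=32/29; mL=-1136/1073, mR=1728/1073; mL+mR=16/29 → advance +1; mR−mL=2864/1073 → turn +1·90°
n=5: pose=(-2,-5,W); sL=2, sR=40/17; mL=23/17, mR=-3/17; mL+mR=20/17 → advance +1; mR−mL=-26/17 → turn -1·90°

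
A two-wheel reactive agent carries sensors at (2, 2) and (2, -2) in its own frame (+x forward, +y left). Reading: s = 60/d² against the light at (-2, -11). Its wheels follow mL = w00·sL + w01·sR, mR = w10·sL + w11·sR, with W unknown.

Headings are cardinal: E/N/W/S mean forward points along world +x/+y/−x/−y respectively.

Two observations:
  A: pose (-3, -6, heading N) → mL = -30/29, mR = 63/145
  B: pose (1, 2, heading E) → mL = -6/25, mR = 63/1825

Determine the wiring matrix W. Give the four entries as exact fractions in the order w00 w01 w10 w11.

obs A: pose=(-3,-6,N) → sL=30/29, sR=6/5, mL=-30/29, mR=63/145
obs B: pose=(1,2,E) → sL=6/25, sR=30/73, mL=-6/25, mR=63/1825
sensor matrix S = [[30/29, 6/5], [6/25, 30/73]]; det S = 36288/264625
solve [mL_A; mL_B] = S·[w00; w01] and [mR_A; mR_B] = S·[w10; w11]:
  w00 = -1, w01 = 0, w10 = 1, w11 = -1/2

-1 0 1 -1/2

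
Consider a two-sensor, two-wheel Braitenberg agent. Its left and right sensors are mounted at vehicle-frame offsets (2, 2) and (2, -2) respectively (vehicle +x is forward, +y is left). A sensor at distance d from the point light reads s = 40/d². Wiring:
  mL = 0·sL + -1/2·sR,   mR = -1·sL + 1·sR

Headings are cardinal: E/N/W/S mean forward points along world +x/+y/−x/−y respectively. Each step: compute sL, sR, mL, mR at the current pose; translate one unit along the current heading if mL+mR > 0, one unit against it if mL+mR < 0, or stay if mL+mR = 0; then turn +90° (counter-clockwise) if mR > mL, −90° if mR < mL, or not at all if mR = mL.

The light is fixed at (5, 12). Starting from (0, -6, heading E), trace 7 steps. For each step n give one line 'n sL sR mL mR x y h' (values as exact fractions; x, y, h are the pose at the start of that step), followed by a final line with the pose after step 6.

0 8/53 40/409 -20/409 -1152/21677 0 -6 E
1 5/52 5/58 -5/116 -15/1508 -1 -6 S
2 40/241 40/377 -20/377 -5440/90857 -1 -5 E
3 20/193 20/221 -10/221 -560/42653 -2 -5 S
4 40/221 40/349 -20/349 -5120/77129 -2 -4 E
5 1/9 5/53 -5/106 -8/477 -3 -4 S
6 8/41 8/65 -4/65 -192/2665 -3 -3 E
final -4 -3 S

n=0: pose=(0,-6,E); sL=8/53, sR=40/409; mL=-20/409, mR=-1152/21677; mL+mR=-2212/21677 → advance -1; mR−mL=-92/21677 → turn -1·90°
n=1: pose=(-1,-6,S); sL=5/52, sR=5/58; mL=-5/116, mR=-15/1508; mL+mR=-20/377 → advance -1; mR−mL=25/754 → turn +1·90°
n=2: pose=(-1,-5,E); sL=40/241, sR=40/377; mL=-20/377, mR=-5440/90857; mL+mR=-10260/90857 → advance -1; mR−mL=-620/90857 → turn -1·90°
n=3: pose=(-2,-5,S); sL=20/193, sR=20/221; mL=-10/221, mR=-560/42653; mL+mR=-2490/42653 → advance -1; mR−mL=1370/42653 → turn +1·90°
n=4: pose=(-2,-4,E); sL=40/221, sR=40/349; mL=-20/349, mR=-5120/77129; mL+mR=-9540/77129 → advance -1; mR−mL=-700/77129 → turn -1·90°
n=5: pose=(-3,-4,S); sL=1/9, sR=5/53; mL=-5/106, mR=-8/477; mL+mR=-61/954 → advance -1; mR−mL=29/954 → turn +1·90°
n=6: pose=(-3,-3,E); sL=8/41, sR=8/65; mL=-4/65, mR=-192/2665; mL+mR=-356/2665 → advance -1; mR−mL=-28/2665 → turn -1·90°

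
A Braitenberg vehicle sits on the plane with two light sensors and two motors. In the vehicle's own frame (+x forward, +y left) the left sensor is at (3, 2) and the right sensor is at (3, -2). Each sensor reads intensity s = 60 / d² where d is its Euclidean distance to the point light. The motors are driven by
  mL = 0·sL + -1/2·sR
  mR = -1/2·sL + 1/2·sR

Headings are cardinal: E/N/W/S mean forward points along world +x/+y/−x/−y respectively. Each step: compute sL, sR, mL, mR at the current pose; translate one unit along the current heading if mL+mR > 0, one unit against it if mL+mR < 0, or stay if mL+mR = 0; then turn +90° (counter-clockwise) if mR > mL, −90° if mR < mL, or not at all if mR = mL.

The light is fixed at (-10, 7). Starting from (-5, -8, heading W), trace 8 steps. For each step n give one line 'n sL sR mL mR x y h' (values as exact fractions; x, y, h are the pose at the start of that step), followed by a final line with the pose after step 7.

n=0: pose=(-5,-8,W); sL=60/293, sR=60/173; mL=-30/173, mR=3600/50689; mL+mR=-30/293 → advance -1; mR−mL=12390/50689 → turn +1·90°
n=1: pose=(-4,-8,S); sL=15/97, sR=3/17; mL=-3/34, mR=18/1649; mL+mR=-15/194 → advance -1; mR−mL=327/3298 → turn +1·90°
n=2: pose=(-4,-7,E); sL=4/15, sR=60/337; mL=-30/337, mR=-224/5055; mL+mR=-2/15 → advance -1; mR−mL=226/5055 → turn +1·90°
n=3: pose=(-5,-7,N); sL=6/13, sR=6/17; mL=-3/17, mR=-12/221; mL+mR=-3/13 → advance -1; mR−mL=27/221 → turn +1·90°
n=4: pose=(-5,-8,W); sL=60/293, sR=60/173; mL=-30/173, mR=3600/50689; mL+mR=-30/293 → advance -1; mR−mL=12390/50689 → turn +1·90°
n=5: pose=(-4,-8,S); sL=15/97, sR=3/17; mL=-3/34, mR=18/1649; mL+mR=-15/194 → advance -1; mR−mL=327/3298 → turn +1·90°
n=6: pose=(-4,-7,E); sL=4/15, sR=60/337; mL=-30/337, mR=-224/5055; mL+mR=-2/15 → advance -1; mR−mL=226/5055 → turn +1·90°
n=7: pose=(-5,-7,N); sL=6/13, sR=6/17; mL=-3/17, mR=-12/221; mL+mR=-3/13 → advance -1; mR−mL=27/221 → turn +1·90°

0 60/293 60/173 -30/173 3600/50689 -5 -8 W
1 15/97 3/17 -3/34 18/1649 -4 -8 S
2 4/15 60/337 -30/337 -224/5055 -4 -7 E
3 6/13 6/17 -3/17 -12/221 -5 -7 N
4 60/293 60/173 -30/173 3600/50689 -5 -8 W
5 15/97 3/17 -3/34 18/1649 -4 -8 S
6 4/15 60/337 -30/337 -224/5055 -4 -7 E
7 6/13 6/17 -3/17 -12/221 -5 -7 N
final -5 -8 W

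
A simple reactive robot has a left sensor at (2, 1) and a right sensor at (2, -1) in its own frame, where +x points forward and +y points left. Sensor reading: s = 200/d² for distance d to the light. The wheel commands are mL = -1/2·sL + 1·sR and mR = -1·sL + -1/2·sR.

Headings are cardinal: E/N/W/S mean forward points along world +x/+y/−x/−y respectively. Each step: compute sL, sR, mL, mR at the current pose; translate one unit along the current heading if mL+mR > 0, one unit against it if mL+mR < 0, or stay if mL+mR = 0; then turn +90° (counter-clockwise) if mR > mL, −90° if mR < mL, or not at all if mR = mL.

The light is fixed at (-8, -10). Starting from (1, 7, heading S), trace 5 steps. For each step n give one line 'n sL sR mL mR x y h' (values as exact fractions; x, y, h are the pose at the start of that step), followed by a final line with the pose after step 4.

0 8/13 200/289 1444/3757 -3612/3757 1 7 S
1 100/169 20/41 1330/6929 -5790/6929 1 8 W
2 200/481 200/521 44100/250601 -152300/250601 2 8 N
3 50/117 1/2 67/234 -317/468 2 7 E
4 8/13 200/289 1444/3757 -3612/3757 1 7 S
final 1 8 W

n=0: pose=(1,7,S); sL=8/13, sR=200/289; mL=1444/3757, mR=-3612/3757; mL+mR=-2168/3757 → advance -1; mR−mL=-5056/3757 → turn -1·90°
n=1: pose=(1,8,W); sL=100/169, sR=20/41; mL=1330/6929, mR=-5790/6929; mL+mR=-4460/6929 → advance -1; mR−mL=-7120/6929 → turn -1·90°
n=2: pose=(2,8,N); sL=200/481, sR=200/521; mL=44100/250601, mR=-152300/250601; mL+mR=-108200/250601 → advance -1; mR−mL=-196400/250601 → turn -1·90°
n=3: pose=(2,7,E); sL=50/117, sR=1/2; mL=67/234, mR=-317/468; mL+mR=-61/156 → advance -1; mR−mL=-451/468 → turn -1·90°
n=4: pose=(1,7,S); sL=8/13, sR=200/289; mL=1444/3757, mR=-3612/3757; mL+mR=-2168/3757 → advance -1; mR−mL=-5056/3757 → turn -1·90°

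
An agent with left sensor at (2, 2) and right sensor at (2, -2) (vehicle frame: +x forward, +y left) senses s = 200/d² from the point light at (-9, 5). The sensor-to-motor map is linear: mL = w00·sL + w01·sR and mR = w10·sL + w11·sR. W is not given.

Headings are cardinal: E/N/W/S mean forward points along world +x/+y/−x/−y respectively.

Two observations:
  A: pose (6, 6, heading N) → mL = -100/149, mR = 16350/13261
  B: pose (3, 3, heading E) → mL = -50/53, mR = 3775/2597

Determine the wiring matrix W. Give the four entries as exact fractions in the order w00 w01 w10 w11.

0 -1 1/2 1

obs A: pose=(6,6,N) → sL=100/89, sR=100/149, mL=-100/149, mR=16350/13261
obs B: pose=(3,3,E) → sL=50/49, sR=50/53, mL=-50/53, mR=3775/2597
sensor matrix S = [[100/89, 100/149], [50/49, 50/53]]; det S = 12920000/34438817
solve [mL_A; mL_B] = S·[w00; w01] and [mR_A; mR_B] = S·[w10; w11]:
  w00 = 0, w01 = -1, w10 = 1/2, w11 = 1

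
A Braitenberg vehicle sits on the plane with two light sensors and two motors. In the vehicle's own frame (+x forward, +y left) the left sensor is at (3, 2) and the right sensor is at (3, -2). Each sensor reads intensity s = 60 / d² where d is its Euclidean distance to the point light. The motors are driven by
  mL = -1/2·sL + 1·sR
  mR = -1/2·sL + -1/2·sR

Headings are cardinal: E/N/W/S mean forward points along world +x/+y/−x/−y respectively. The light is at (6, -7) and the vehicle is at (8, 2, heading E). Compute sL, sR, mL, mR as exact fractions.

left sensor world pos  = (11, 4); dL² = 146
right sensor world pos = (11, 0); dR² = 74
sL = 60/146 = 30/73
sR = 60/74 = 30/37
mL = -1/2·sL + 1·sR = 1635/2701
mR = -1/2·sL + -1/2·sR = -1650/2701

30/73 30/37 1635/2701 -1650/2701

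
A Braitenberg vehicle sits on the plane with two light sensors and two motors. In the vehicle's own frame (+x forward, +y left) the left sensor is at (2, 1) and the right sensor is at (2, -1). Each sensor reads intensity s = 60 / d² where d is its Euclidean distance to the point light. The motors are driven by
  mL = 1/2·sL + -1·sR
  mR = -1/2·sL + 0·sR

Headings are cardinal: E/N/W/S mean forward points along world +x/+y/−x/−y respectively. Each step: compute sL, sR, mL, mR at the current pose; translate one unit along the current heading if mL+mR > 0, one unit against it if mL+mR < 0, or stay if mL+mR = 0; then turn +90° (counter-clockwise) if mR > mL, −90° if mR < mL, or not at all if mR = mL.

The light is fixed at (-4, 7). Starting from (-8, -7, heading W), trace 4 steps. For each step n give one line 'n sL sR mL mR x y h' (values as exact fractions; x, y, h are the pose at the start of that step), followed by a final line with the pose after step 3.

0 20/87 12/41 -634/3567 -10/87 -8 -7 W
1 3/13 15/68 -93/884 -3/26 -7 -7 S
2 60/221 60/169 -630/2873 -30/221 -7 -6 W
3 30/113 10/39 -545/4407 -15/113 -6 -6 S
final -6 -5 W

n=0: pose=(-8,-7,W); sL=20/87, sR=12/41; mL=-634/3567, mR=-10/87; mL+mR=-12/41 → advance -1; mR−mL=224/3567 → turn +1·90°
n=1: pose=(-7,-7,S); sL=3/13, sR=15/68; mL=-93/884, mR=-3/26; mL+mR=-15/68 → advance -1; mR−mL=-9/884 → turn -1·90°
n=2: pose=(-7,-6,W); sL=60/221, sR=60/169; mL=-630/2873, mR=-30/221; mL+mR=-60/169 → advance -1; mR−mL=240/2873 → turn +1·90°
n=3: pose=(-6,-6,S); sL=30/113, sR=10/39; mL=-545/4407, mR=-15/113; mL+mR=-10/39 → advance -1; mR−mL=-40/4407 → turn -1·90°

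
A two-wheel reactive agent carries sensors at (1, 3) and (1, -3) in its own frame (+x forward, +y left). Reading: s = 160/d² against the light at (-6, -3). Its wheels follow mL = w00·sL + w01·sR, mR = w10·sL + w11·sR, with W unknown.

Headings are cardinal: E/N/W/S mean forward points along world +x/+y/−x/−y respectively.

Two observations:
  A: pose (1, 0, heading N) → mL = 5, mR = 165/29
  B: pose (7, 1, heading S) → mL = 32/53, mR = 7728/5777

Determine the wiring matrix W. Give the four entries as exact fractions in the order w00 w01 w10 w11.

obs A: pose=(1,0,N) → sL=5, sR=40/29, mL=5, mR=165/29
obs B: pose=(7,1,S) → sL=32/53, sR=160/109, mL=32/53, mR=7728/5777
sensor matrix S = [[5, 40/29], [32/53, 160/109]]; det S = 1090080/167533
solve [mL_A; mL_B] = S·[w00; w01] and [mR_A; mR_B] = S·[w10; w11]:
  w00 = 1, w01 = 0, w10 = 1, w11 = 1/2

1 0 1 1/2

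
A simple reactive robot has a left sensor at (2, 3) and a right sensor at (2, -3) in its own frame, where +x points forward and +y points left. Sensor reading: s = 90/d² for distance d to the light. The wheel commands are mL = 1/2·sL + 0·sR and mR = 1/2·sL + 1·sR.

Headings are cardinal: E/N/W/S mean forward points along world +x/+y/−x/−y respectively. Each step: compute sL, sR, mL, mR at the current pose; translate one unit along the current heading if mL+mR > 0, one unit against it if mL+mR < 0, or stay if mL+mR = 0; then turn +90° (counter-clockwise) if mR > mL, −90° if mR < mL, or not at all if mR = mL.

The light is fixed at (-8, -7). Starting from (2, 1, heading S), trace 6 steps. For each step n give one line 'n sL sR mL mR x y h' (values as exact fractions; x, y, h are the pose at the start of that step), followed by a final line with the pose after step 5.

n=0: pose=(2,1,S); sL=18/41, sR=18/17; mL=9/41, mR=891/697; mL+mR=1044/697 → advance +1; mR−mL=18/17 → turn +1·90°
n=1: pose=(2,0,E); sL=45/122, sR=9/16; mL=45/244, mR=729/976; mL+mR=909/976 → advance +1; mR−mL=9/16 → turn +1·90°
n=2: pose=(3,0,N); sL=18/29, sR=90/277; mL=9/29, mR=5103/8033; mL+mR=7596/8033 → advance +1; mR−mL=90/277 → turn +1·90°
n=3: pose=(3,1,W); sL=45/53, sR=45/101; mL=45/106, mR=9315/10706; mL+mR=6930/5353 → advance +1; mR−mL=45/101 → turn +1·90°
n=4: pose=(2,1,S); sL=18/41, sR=18/17; mL=9/41, mR=891/697; mL+mR=1044/697 → advance +1; mR−mL=18/17 → turn +1·90°
n=5: pose=(2,0,E); sL=45/122, sR=9/16; mL=45/244, mR=729/976; mL+mR=909/976 → advance +1; mR−mL=9/16 → turn +1·90°

0 18/41 18/17 9/41 891/697 2 1 S
1 45/122 9/16 45/244 729/976 2 0 E
2 18/29 90/277 9/29 5103/8033 3 0 N
3 45/53 45/101 45/106 9315/10706 3 1 W
4 18/41 18/17 9/41 891/697 2 1 S
5 45/122 9/16 45/244 729/976 2 0 E
final 3 0 N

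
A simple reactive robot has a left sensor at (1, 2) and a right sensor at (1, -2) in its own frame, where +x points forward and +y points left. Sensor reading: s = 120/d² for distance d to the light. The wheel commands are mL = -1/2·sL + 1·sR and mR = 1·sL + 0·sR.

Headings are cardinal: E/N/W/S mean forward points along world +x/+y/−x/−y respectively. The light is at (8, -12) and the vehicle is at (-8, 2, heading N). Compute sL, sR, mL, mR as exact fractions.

40/183 120/421 13540/77043 40/183

left sensor world pos  = (-10, 3); dL² = 549
right sensor world pos = (-6, 3); dR² = 421
sL = 120/549 = 40/183
sR = 120/421 = 120/421
mL = -1/2·sL + 1·sR = 13540/77043
mR = 1·sL + 0·sR = 40/183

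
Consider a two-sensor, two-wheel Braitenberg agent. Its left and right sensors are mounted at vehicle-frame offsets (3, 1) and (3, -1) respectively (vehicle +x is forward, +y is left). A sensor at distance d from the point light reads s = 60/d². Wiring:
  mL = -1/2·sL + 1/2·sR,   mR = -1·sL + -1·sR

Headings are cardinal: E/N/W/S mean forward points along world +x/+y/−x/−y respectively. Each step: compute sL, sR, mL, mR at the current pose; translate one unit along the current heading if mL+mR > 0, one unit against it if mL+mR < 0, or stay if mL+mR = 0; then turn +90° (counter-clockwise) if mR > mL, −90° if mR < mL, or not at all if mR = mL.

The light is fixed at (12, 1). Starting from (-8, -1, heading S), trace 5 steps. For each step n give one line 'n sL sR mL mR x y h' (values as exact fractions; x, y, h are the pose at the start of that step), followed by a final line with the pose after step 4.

0 30/193 30/233 -600/44969 -12780/44969 -8 -1 S
1 60/533 60/529 120/281957 -63720/281957 -8 0 W
2 15/101 15/82 285/16564 -2745/8282 -7 0 N
3 60/257 12/53 -48/13621 -6264/13621 -7 -1 E
4 30/193 30/233 -600/44969 -12780/44969 -8 -1 S
final -8 0 W

n=0: pose=(-8,-1,S); sL=30/193, sR=30/233; mL=-600/44969, mR=-12780/44969; mL+mR=-13380/44969 → advance -1; mR−mL=-12180/44969 → turn -1·90°
n=1: pose=(-8,0,W); sL=60/533, sR=60/529; mL=120/281957, mR=-63720/281957; mL+mR=-63600/281957 → advance -1; mR−mL=-63840/281957 → turn -1·90°
n=2: pose=(-7,0,N); sL=15/101, sR=15/82; mL=285/16564, mR=-2745/8282; mL+mR=-5205/16564 → advance -1; mR−mL=-5775/16564 → turn -1·90°
n=3: pose=(-7,-1,E); sL=60/257, sR=12/53; mL=-48/13621, mR=-6264/13621; mL+mR=-6312/13621 → advance -1; mR−mL=-6216/13621 → turn -1·90°
n=4: pose=(-8,-1,S); sL=30/193, sR=30/233; mL=-600/44969, mR=-12780/44969; mL+mR=-13380/44969 → advance -1; mR−mL=-12180/44969 → turn -1·90°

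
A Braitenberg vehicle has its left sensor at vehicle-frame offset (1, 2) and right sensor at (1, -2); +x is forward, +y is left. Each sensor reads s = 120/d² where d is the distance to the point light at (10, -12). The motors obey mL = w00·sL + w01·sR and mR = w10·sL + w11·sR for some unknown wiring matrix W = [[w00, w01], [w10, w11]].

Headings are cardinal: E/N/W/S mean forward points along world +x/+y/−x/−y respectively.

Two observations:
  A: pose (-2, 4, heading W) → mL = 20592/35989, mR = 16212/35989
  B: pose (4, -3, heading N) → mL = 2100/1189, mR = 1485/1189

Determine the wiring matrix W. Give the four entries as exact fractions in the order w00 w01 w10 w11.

obs A: pose=(-2,4,W) → sL=24/73, sR=120/493, mL=20592/35989, mR=16212/35989
obs B: pose=(4,-3,N) → sL=30/41, sR=30/29, mL=2100/1189, mR=1485/1189
sensor matrix S = [[24/73, 120/493], [30/41, 30/29]]; det S = 239040/1475549
solve [mL_A; mL_B] = S·[w00; w01] and [mR_A; mR_B] = S·[w10; w11]:
  w00 = 1, w01 = 1, w10 = 1, w11 = 1/2

1 1 1 1/2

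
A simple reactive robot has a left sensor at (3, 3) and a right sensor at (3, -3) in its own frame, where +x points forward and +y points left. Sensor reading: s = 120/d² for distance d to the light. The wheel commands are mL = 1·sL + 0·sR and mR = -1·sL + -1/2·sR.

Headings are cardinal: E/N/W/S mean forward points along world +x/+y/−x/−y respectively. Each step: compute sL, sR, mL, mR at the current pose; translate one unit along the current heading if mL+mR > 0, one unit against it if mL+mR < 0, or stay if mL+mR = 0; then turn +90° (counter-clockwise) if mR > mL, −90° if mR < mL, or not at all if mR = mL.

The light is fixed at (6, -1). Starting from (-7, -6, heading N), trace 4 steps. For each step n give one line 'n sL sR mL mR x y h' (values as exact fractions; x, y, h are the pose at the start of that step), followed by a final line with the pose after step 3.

0 6/13 15/13 6/13 -27/26 -7 -6 N
1 120/109 120/181 120/109 -28260/19729 -7 -7 E
2 60/101 12/37 60/101 -2826/3737 -8 -7 S
3 120/353 120/293 120/353 -56340/103429 -8 -6 W
final -7 -6 N

n=0: pose=(-7,-6,N); sL=6/13, sR=15/13; mL=6/13, mR=-27/26; mL+mR=-15/26 → advance -1; mR−mL=-3/2 → turn -1·90°
n=1: pose=(-7,-7,E); sL=120/109, sR=120/181; mL=120/109, mR=-28260/19729; mL+mR=-60/181 → advance -1; mR−mL=-49980/19729 → turn -1·90°
n=2: pose=(-8,-7,S); sL=60/101, sR=12/37; mL=60/101, mR=-2826/3737; mL+mR=-6/37 → advance -1; mR−mL=-5046/3737 → turn -1·90°
n=3: pose=(-8,-6,W); sL=120/353, sR=120/293; mL=120/353, mR=-56340/103429; mL+mR=-60/293 → advance -1; mR−mL=-91500/103429 → turn -1·90°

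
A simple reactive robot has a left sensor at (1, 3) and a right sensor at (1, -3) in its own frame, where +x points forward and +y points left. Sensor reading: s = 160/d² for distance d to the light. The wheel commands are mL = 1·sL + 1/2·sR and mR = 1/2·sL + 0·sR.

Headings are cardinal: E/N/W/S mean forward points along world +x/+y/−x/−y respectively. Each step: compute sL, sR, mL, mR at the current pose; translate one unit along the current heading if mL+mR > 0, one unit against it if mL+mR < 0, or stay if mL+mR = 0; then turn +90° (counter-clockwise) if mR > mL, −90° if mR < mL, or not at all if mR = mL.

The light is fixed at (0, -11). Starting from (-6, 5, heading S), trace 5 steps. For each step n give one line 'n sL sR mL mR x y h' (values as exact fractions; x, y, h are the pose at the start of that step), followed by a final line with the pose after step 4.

n=0: pose=(-6,5,S); sL=80/117, sR=80/153; mL=1880/1989, mR=40/117; mL+mR=2560/1989 → advance +1; mR−mL=-400/663 → turn -1·90°
n=1: pose=(-6,4,W); sL=160/193, sR=160/373; mL=75120/71989, mR=80/193; mL+mR=104960/71989 → advance +1; mR−mL=-45280/71989 → turn -1·90°
n=2: pose=(-7,4,N); sL=40/89, sR=10/17; mL=1125/1513, mR=20/89; mL+mR=1465/1513 → advance +1; mR−mL=-785/1513 → turn -1·90°
n=3: pose=(-7,5,E); sL=160/397, sR=32/41; mL=12912/16277, mR=80/397; mL+mR=16192/16277 → advance +1; mR−mL=-9632/16277 → turn -1·90°
n=4: pose=(-6,5,S); sL=80/117, sR=80/153; mL=1880/1989, mR=40/117; mL+mR=2560/1989 → advance +1; mR−mL=-400/663 → turn -1·90°

0 80/117 80/153 1880/1989 40/117 -6 5 S
1 160/193 160/373 75120/71989 80/193 -6 4 W
2 40/89 10/17 1125/1513 20/89 -7 4 N
3 160/397 32/41 12912/16277 80/397 -7 5 E
4 80/117 80/153 1880/1989 40/117 -6 5 S
final -6 4 W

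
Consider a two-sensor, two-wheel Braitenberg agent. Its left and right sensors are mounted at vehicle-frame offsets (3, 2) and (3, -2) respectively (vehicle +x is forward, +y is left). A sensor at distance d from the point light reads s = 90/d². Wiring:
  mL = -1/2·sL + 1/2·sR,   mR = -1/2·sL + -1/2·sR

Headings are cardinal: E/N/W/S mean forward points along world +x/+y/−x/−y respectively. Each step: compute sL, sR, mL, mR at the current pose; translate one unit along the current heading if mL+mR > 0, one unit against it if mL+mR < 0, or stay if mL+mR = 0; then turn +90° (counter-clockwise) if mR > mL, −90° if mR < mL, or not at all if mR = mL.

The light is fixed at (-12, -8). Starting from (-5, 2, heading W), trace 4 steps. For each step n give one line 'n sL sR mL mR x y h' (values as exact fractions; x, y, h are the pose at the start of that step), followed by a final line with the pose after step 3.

0 9/8 9/16 -9/32 -27/32 -5 2 W
1 18/41 90/269 -576/11029 -4266/11029 -4 2 N
2 45/121 9/17 162/2057 -927/2057 -4 1 E
3 10/13 90/61 280/793 -890/793 -5 1 S
final -5 2 W

n=0: pose=(-5,2,W); sL=9/8, sR=9/16; mL=-9/32, mR=-27/32; mL+mR=-9/8 → advance -1; mR−mL=-9/16 → turn -1·90°
n=1: pose=(-4,2,N); sL=18/41, sR=90/269; mL=-576/11029, mR=-4266/11029; mL+mR=-18/41 → advance -1; mR−mL=-90/269 → turn -1·90°
n=2: pose=(-4,1,E); sL=45/121, sR=9/17; mL=162/2057, mR=-927/2057; mL+mR=-45/121 → advance -1; mR−mL=-9/17 → turn -1·90°
n=3: pose=(-5,1,S); sL=10/13, sR=90/61; mL=280/793, mR=-890/793; mL+mR=-10/13 → advance -1; mR−mL=-90/61 → turn -1·90°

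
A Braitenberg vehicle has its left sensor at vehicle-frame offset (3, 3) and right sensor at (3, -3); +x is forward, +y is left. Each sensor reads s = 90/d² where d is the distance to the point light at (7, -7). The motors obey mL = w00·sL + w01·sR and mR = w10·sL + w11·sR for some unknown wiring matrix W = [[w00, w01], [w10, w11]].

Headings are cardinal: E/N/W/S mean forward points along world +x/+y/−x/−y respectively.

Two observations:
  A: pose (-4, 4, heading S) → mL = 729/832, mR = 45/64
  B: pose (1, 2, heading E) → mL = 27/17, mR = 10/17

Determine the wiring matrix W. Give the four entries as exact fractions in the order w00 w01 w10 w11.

obs A: pose=(-4,4,S) → sL=45/64, sR=9/26, mL=729/832, mR=45/64
obs B: pose=(1,2,E) → sL=10/17, sR=2, mL=27/17, mR=10/17
sensor matrix S = [[45/64, 9/26], [10/17, 2]]; det S = 8505/7072
solve [mL_A; mL_B] = S·[w00; w01] and [mR_A; mR_B] = S·[w10; w11]:
  w00 = 1, w01 = 1/2, w10 = 1, w11 = 0

1 1/2 1 0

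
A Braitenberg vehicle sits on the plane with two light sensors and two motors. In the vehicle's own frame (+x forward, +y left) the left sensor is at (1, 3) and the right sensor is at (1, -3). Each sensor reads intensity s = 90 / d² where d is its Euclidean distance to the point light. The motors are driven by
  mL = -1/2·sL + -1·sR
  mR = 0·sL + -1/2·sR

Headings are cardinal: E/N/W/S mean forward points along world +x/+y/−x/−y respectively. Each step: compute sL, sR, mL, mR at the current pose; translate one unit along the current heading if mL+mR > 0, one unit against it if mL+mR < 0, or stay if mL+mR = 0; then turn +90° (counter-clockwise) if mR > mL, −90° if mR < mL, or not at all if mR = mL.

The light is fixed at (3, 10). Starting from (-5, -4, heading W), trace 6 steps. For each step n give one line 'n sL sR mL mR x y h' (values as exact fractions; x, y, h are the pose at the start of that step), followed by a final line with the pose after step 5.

n=0: pose=(-5,-4,W); sL=9/37, sR=45/101; mL=-4239/7474, mR=-45/202; mL+mR=-2952/3737 → advance -1; mR−mL=1287/3737 → turn +1·90°
n=1: pose=(-4,-4,S); sL=90/241, sR=18/65; mL=-7263/15665, mR=-9/65; mL+mR=-9432/15665 → advance -1; mR−mL=5094/15665 → turn +1·90°
n=2: pose=(-4,-3,E); sL=45/68, sR=45/146; mL=-6345/9928, mR=-45/292; mL+mR=-7875/9928 → advance -1; mR−mL=4815/9928 → turn +1·90°
n=3: pose=(-5,-3,N); sL=18/53, sR=90/169; mL=-6291/8957, mR=-45/169; mL+mR=-8676/8957 → advance -1; mR−mL=3906/8957 → turn +1·90°
n=4: pose=(-5,-4,W); sL=9/37, sR=45/101; mL=-4239/7474, mR=-45/202; mL+mR=-2952/3737 → advance -1; mR−mL=1287/3737 → turn +1·90°
n=5: pose=(-4,-4,S); sL=90/241, sR=18/65; mL=-7263/15665, mR=-9/65; mL+mR=-9432/15665 → advance -1; mR−mL=5094/15665 → turn +1·90°

0 9/37 45/101 -4239/7474 -45/202 -5 -4 W
1 90/241 18/65 -7263/15665 -9/65 -4 -4 S
2 45/68 45/146 -6345/9928 -45/292 -4 -3 E
3 18/53 90/169 -6291/8957 -45/169 -5 -3 N
4 9/37 45/101 -4239/7474 -45/202 -5 -4 W
5 90/241 18/65 -7263/15665 -9/65 -4 -4 S
final -4 -3 E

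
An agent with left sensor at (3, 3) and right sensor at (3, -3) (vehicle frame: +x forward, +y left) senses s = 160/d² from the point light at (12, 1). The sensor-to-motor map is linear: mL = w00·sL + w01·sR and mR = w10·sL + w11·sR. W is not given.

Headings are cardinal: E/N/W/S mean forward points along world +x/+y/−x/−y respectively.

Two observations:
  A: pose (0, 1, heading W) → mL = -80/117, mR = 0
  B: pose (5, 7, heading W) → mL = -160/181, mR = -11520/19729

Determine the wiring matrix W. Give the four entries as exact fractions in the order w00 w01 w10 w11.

obs A: pose=(0,1,W) → sL=80/117, sR=80/117, mL=-80/117, mR=0
obs B: pose=(5,7,W) → sL=160/109, sR=160/181, mL=-160/181, mR=-11520/19729
sensor matrix S = [[80/117, 80/117], [160/109, 160/181]]; det S = -102400/256477
solve [mL_A; mL_B] = S·[w00; w01] and [mR_A; mR_B] = S·[w10; w11]:
  w00 = 0, w01 = -1, w10 = -1, w11 = 1

0 -1 -1 1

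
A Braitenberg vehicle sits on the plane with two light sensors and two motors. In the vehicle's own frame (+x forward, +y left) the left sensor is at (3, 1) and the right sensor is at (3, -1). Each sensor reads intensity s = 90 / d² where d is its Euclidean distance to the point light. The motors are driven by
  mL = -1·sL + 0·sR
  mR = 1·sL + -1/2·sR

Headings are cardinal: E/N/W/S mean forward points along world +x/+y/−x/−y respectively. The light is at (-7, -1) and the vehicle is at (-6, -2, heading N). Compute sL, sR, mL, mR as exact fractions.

left sensor world pos  = (-7, 1); dL² = 4
right sensor world pos = (-5, 1); dR² = 8
sL = 90/4 = 45/2
sR = 90/8 = 45/4
mL = -1·sL + 0·sR = -45/2
mR = 1·sL + -1/2·sR = 135/8

45/2 45/4 -45/2 135/8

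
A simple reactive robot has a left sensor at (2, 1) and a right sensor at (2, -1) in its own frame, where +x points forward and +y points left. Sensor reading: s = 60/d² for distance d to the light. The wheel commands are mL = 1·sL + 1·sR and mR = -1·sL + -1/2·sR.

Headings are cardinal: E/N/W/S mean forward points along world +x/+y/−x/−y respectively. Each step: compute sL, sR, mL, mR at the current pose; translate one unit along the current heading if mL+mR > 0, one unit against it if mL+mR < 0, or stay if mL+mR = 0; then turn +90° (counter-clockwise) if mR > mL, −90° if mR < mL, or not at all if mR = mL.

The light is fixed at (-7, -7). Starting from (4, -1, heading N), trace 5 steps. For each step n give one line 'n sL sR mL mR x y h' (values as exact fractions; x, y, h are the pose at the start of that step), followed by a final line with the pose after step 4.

n=0: pose=(4,-1,N); sL=15/41, sR=15/52; mL=1395/2132, mR=-2175/4264; mL+mR=15/104 → advance +1; mR−mL=-4965/4264 → turn -1·90°
n=1: pose=(4,0,E); sL=60/233, sR=12/41; mL=5256/9553, mR=-3858/9553; mL+mR=6/41 → advance +1; mR−mL=-9114/9553 → turn -1·90°
n=2: pose=(5,0,S); sL=30/97, sR=30/73; mL=5100/7081, mR=-3645/7081; mL+mR=15/73 → advance +1; mR−mL=-8745/7081 → turn -1·90°
n=3: pose=(5,-1,W); sL=12/25, sR=60/149; mL=3288/3725, mR=-2538/3725; mL+mR=30/149 → advance +1; mR−mL=-5826/3725 → turn -1·90°
n=4: pose=(4,-1,N); sL=15/41, sR=15/52; mL=1395/2132, mR=-2175/4264; mL+mR=15/104 → advance +1; mR−mL=-4965/4264 → turn -1·90°

0 15/41 15/52 1395/2132 -2175/4264 4 -1 N
1 60/233 12/41 5256/9553 -3858/9553 4 0 E
2 30/97 30/73 5100/7081 -3645/7081 5 0 S
3 12/25 60/149 3288/3725 -2538/3725 5 -1 W
4 15/41 15/52 1395/2132 -2175/4264 4 -1 N
final 4 0 E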